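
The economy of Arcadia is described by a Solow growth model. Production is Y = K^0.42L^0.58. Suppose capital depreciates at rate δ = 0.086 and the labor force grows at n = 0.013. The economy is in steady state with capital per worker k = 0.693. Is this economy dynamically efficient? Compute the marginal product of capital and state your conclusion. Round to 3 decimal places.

n + δ = 0.013 + 0.086 = 0.099.
MPK = 0.42·k^(0.42−1) = 0.42·0.693^(-0.58) ≈ 0.5195.
MPK > 0.099, so the economy is dynamically efficient (under-saving).

dynamically efficient; MPK ≈ 0.520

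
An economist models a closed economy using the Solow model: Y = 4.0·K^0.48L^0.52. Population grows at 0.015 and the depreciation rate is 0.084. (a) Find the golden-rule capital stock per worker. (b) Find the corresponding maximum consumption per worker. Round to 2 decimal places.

(a) k_gold ≈ 299.42; (b) c_gold ≈ 32.11

The effective depreciation rate is n + δ = 0.015 + 0.084 = 0.099.
Maximizing c = f(k) − (n+δ)·k gives f'(k) = n+δ, i.e. 0.48·4.0·k^(0.48−1) = 0.099, so k_gold = (0.48·4.0/0.099)^(1/0.52) ≈ 299.4200.
y_gold = 4.0·299.4200^0.48 ≈ 61.7554; c_gold = y_gold − 0.099·k_gold ≈ 32.1128.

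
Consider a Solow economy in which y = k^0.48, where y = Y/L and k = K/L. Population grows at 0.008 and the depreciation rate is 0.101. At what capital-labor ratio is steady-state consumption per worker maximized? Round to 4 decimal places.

Capital per worker breaks even when investment replaces (n + δ)·k; here n + δ = 0.109.
Setting f'(k) = n+δ gives 0.48·k^(0.48−1) = 0.109, hence k_gold = (0.48/0.109)^(1/0.52) ≈ 17.3024.

k_gold ≈ 17.3024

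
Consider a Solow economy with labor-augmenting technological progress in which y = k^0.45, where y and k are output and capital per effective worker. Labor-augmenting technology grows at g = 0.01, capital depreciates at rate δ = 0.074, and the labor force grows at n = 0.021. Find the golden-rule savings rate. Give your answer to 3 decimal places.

The effective depreciation rate is n + g + δ = 0.021 + 0.01 + 0.074 = 0.105.
At the golden rule MPK = n+g+δ, and in any Cobb-Douglas steady state s = (n+g+δ)·k/y = MPK·k/y = capital's share 0.45.

s_gold = 0.450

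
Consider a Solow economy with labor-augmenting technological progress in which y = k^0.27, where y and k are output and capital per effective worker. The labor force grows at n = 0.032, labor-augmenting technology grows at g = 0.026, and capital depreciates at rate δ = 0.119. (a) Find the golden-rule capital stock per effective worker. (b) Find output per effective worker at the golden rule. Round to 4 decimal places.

(a) k_gold ≈ 1.7833; (b) y_gold ≈ 1.1690

Capital per effective worker breaks even when investment replaces (n + g + δ)·k; here n + g + δ = 0.177.
Maximizing c = f(k) − (n+g+δ)·k gives f'(k) = n+g+δ, i.e. 0.27·k^(0.27−1) = 0.177, so k_gold = (0.27/0.177)^(1/0.73) ≈ 1.7833.
y_gold = 1.7833^0.27 ≈ 1.1690.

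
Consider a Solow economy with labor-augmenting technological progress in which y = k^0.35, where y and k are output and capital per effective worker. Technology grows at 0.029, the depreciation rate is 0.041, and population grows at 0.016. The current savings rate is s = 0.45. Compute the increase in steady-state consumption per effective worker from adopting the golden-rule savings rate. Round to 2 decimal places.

Break-even investment rate: n + g + δ = 0.016 + 0.029 + 0.041 = 0.086.
Current steady state (s = 0.45): k* = (0.45/0.086)^(1/0.65) ≈ 12.7560, y* = 12.7560^0.35 ≈ 2.4378, c* = (1−0.45)·2.4378 ≈ 1.3408.
At the golden rule the marginal product of capital equals n+g+δ: 0.35·k^(0.35−1) = 0.086. Solving, k_gold = (0.35/0.086)^(1/0.65) ≈ 8.6656.
y_gold = 8.6656^0.35 ≈ 2.1293, c_gold = y_gold − 0.086·k_gold ≈ 1.3840.
Gain: Δc = 1.3840 − 1.3408 ≈ 0.0432.

Δc ≈ 0.04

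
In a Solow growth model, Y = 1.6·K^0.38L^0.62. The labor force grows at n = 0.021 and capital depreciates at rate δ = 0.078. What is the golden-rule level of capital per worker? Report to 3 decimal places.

n + δ = 0.021 + 0.078 = 0.099.
At the golden rule the marginal product of capital equals n+δ: 0.38·1.6·k^(0.38−1) = 0.099. Solving, k_gold = (0.38·1.6/0.099)^(1/0.62) ≈ 18.6810.

k_gold ≈ 18.681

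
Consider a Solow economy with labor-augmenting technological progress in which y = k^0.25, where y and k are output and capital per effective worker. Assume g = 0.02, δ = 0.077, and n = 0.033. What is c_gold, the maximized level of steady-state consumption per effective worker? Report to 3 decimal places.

Capital per effective worker breaks even when investment replaces (n + g + δ)·k; here n + g + δ = 0.13.
Golden rule sets MPK = n+g+δ: 0.25·k^(0.25−1) = 0.13, so k_gold = (0.25/0.13)^(1/0.75) ≈ 2.3915.
y_gold = 2.3915^0.25 ≈ 1.2436.
c_gold = y_gold − (n+g+δ)·k_gold = 1.2436 − 0.13·2.3915 ≈ 0.9327.

c_gold ≈ 0.933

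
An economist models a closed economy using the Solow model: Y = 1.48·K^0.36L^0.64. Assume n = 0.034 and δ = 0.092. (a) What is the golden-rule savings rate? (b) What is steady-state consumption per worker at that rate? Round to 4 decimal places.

(a) s_gold = 0.3600; (b) c_gold ≈ 2.1315

n + δ = 0.034 + 0.092 = 0.126.
For Cobb-Douglas, s_gold equals capital's share: s_gold = 0.36.
Setting f'(k) = n+δ gives 0.36·1.48·k^(0.36−1) = 0.126, hence k_gold = (0.36·1.48/0.126)^(1/0.64) ≈ 9.5154.
y_gold = 1.48·9.5154^0.36 ≈ 3.3304; c_gold = (1−0.36)·y_gold ≈ 2.1315.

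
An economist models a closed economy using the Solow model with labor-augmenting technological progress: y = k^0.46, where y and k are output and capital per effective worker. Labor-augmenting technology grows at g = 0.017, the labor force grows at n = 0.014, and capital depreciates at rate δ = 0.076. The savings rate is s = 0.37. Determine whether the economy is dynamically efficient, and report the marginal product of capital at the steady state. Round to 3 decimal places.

dynamically efficient; MPK ≈ 0.133

The effective depreciation rate is n + g + δ = 0.014 + 0.017 + 0.076 = 0.107.
Steady-state k*: s·k^0.46 = 0.107·k gives k* = (0.37/0.107)^(1/0.54) ≈ 9.9497.
MPK = 0.46·9.9497^(-0.54) ≈ 0.1330.
MPK > n+g+δ = 0.107, so the economy is dynamically efficient (under-saving).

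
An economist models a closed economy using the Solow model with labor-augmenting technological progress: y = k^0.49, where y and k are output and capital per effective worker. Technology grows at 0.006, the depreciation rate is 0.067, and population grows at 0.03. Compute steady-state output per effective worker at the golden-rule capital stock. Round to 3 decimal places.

n + g + δ = 0.03 + 0.006 + 0.067 = 0.103.
Golden rule sets MPK = n+g+δ: 0.49·k^(0.49−1) = 0.103, so k_gold = (0.49/0.103)^(1/0.51) ≈ 21.2890.
Output: y_gold = k_gold^0.49 = 21.2890^0.49 ≈ 4.4750.

y_gold ≈ 4.475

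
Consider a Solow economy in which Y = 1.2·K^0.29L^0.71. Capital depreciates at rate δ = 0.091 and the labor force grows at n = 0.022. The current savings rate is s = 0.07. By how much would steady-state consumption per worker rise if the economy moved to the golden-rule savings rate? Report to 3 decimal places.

Capital per worker breaks even when investment replaces (n + δ)·k; here n + δ = 0.113.
Current steady state (s = 0.07): k* = (0.07·1.2/0.113)^(1/0.71) ≈ 0.6586, y* = 1.2·0.6586^0.29 ≈ 1.0631, c* = (1−0.07)·1.0631 ≈ 0.9887.
Golden rule sets MPK = n+δ: 0.29·1.2·k^(0.29−1) = 0.113, so k_gold = (0.29·1.2/0.113)^(1/0.71) ≈ 4.8756.
y_gold = 1.2·4.8756^0.29 ≈ 1.8998, c_gold = y_gold − 0.113·k_gold ≈ 1.3489.
Gain: Δc = 1.3489 − 0.9887 ≈ 0.3602.

Δc ≈ 0.360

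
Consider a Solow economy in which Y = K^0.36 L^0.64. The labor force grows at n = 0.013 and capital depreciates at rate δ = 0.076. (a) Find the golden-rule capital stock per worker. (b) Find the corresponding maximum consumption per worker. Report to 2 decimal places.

n + δ = 0.013 + 0.076 = 0.089.
Setting f'(k) = n+δ gives 0.36·k^(0.36−1) = 0.089, hence k_gold = (0.36/0.089)^(1/0.64) ≈ 8.8777.
y_gold = 8.8777^0.36 ≈ 2.1948; c_gold = y_gold − 0.089·k_gold ≈ 1.4047.

(a) k_gold ≈ 8.88; (b) c_gold ≈ 1.40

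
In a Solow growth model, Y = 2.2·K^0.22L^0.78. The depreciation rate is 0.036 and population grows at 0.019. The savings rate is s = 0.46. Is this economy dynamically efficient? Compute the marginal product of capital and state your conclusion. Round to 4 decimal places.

dynamically inefficient; MPK ≈ 0.0263

Capital per worker breaks even when investment replaces (n + δ)·k; here n + δ = 0.055.
Steady-state k*: s·A·k^0.22 = 0.055·k gives k* = (0.46·2.2/0.055)^(1/0.78) ≈ 41.8371.
MPK = 0.22·2.2·41.8371^(-0.78) ≈ 0.0263.
MPK < n+δ = 0.055, so the economy is dynamically inefficient (over-saving).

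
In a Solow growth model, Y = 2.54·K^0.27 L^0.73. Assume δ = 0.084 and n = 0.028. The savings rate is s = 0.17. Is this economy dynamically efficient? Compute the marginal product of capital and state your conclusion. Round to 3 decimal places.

Capital per worker breaks even when investment replaces (n + δ)·k; here n + δ = 0.112.
Steady-state k*: s·A·k^0.27 = 0.112·k gives k* = (0.17·2.54/0.112)^(1/0.73) ≈ 6.3508.
MPK = 0.27·2.54·6.3508^(-0.73) ≈ 0.1779.
MPK > n+δ = 0.112, so the economy is dynamically efficient (under-saving).

dynamically efficient; MPK ≈ 0.178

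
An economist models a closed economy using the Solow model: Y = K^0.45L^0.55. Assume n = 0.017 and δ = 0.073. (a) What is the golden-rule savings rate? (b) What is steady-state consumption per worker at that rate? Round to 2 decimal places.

(a) s_gold = 0.45; (b) c_gold ≈ 2.05

Capital per worker breaks even when investment replaces (n + δ)·k; here n + δ = 0.09.
For Cobb-Douglas, s_gold equals capital's share: s_gold = 0.45.
Maximizing c = f(k) − (n+δ)·k gives f'(k) = n+δ, i.e. 0.45·k^(0.45−1) = 0.09, so k_gold = (0.45/0.09)^(1/0.55) ≈ 18.6575.
y_gold = 18.6575^0.45 ≈ 3.7315; c_gold = (1−0.45)·y_gold ≈ 2.0523.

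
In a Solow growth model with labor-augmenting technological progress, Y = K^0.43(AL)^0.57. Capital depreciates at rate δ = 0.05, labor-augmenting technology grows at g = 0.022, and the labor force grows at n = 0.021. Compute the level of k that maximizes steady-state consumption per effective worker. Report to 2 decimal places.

k_gold ≈ 14.68

n + g + δ = 0.021 + 0.022 + 0.05 = 0.093.
Setting f'(k) = n+g+δ gives 0.43·k^(0.43−1) = 0.093, hence k_gold = (0.43/0.093)^(1/0.57) ≈ 14.6771.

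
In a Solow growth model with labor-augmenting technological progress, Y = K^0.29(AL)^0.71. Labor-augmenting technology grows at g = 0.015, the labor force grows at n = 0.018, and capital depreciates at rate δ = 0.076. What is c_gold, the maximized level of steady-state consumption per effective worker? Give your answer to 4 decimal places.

The effective depreciation rate is n + g + δ = 0.018 + 0.015 + 0.076 = 0.109.
At the golden rule the marginal product of capital equals n+g+δ: 0.29·k^(0.29−1) = 0.109. Solving, k_gold = (0.29/0.109)^(1/0.71) ≈ 3.9678.
y_gold = 3.9678^0.29 ≈ 1.4914.
c_gold = y_gold − (n+g+δ)·k_gold = 1.4914 − 0.109·3.9678 ≈ 1.0589.

c_gold ≈ 1.0589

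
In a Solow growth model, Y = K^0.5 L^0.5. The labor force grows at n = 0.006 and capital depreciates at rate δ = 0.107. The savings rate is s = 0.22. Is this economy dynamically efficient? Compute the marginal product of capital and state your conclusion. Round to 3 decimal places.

dynamically efficient; MPK ≈ 0.257

Break-even investment rate: n + δ = 0.006 + 0.107 = 0.113.
Steady-state k*: s·k^0.5 = 0.113·k gives k* = (0.22/0.113)^(1/0.5) ≈ 3.7904.
MPK = 0.5·3.7904^(-0.5) ≈ 0.2568.
MPK > n+δ = 0.113, so the economy is dynamically efficient (under-saving).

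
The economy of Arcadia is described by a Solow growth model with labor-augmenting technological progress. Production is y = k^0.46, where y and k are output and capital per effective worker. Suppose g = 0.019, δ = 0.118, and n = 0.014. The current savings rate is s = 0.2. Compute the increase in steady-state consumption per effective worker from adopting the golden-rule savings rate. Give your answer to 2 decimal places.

The effective depreciation rate is n + g + δ = 0.014 + 0.019 + 0.118 = 0.151.
Current steady state (s = 0.2): k* = (0.2/0.151)^(1/0.54) ≈ 1.6828, y* = 1.6828^0.46 ≈ 1.2705, c* = (1−0.2)·1.2705 ≈ 1.0164.
At the golden rule the marginal product of capital equals n+g+δ: 0.46·k^(0.46−1) = 0.151. Solving, k_gold = (0.46/0.151)^(1/0.54) ≈ 7.8685.
y_gold = 7.8685^0.46 ≈ 2.5829, c_gold = y_gold − 0.151·k_gold ≈ 1.3948.
Gain: Δc = 1.3948 − 1.0164 ≈ 0.3784.

Δc ≈ 0.38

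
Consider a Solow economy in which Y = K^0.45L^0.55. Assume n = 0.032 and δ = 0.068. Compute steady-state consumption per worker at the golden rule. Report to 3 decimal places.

c_gold ≈ 1.883

n + δ = 0.032 + 0.068 = 0.1.
Setting f'(k) = n+δ gives 0.45·k^(0.45−1) = 0.1, hence k_gold = (0.45/0.1)^(1/0.55) ≈ 15.4049.
y_gold = 15.4049^0.45 ≈ 3.4233.
c_gold = y_gold − (n+δ)·k_gold = 3.4233 − 0.1·15.4049 ≈ 1.8828.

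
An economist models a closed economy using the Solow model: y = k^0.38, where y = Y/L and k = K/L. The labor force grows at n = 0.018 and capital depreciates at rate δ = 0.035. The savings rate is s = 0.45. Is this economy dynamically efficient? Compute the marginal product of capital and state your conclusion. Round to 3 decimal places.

Break-even investment rate: n + δ = 0.018 + 0.035 = 0.053.
Steady-state k*: s·k^0.38 = 0.053·k gives k* = (0.45/0.053)^(1/0.62) ≈ 31.4981.
MPK = 0.38·31.4981^(-0.62) ≈ 0.0448.
MPK < n+δ = 0.053, so the economy is dynamically inefficient (over-saving).

dynamically inefficient; MPK ≈ 0.045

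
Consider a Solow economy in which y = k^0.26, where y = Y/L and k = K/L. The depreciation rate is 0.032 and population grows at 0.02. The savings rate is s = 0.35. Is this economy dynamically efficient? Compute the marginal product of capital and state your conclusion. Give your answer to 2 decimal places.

Capital per worker breaks even when investment replaces (n + δ)·k; here n + δ = 0.052.
Steady-state k*: s·k^0.26 = 0.052·k gives k* = (0.35/0.052)^(1/0.74) ≈ 13.1524.
MPK = 0.26·13.1524^(-0.74) ≈ 0.0386.
MPK < n+δ = 0.052, so the economy is dynamically inefficient (over-saving).

dynamically inefficient; MPK ≈ 0.04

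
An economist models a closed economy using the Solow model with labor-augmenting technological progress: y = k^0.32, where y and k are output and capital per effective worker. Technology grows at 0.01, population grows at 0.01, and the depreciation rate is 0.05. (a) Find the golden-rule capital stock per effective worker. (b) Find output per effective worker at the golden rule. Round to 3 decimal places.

Break-even investment rate: n + g + δ = 0.01 + 0.01 + 0.05 = 0.07.
Setting f'(k) = n+g+δ gives 0.32·k^(0.32−1) = 0.07, hence k_gold = (0.32/0.07)^(1/0.68) ≈ 9.3468.
y_gold = 9.3468^0.32 ≈ 2.0446.

(a) k_gold ≈ 9.347; (b) y_gold ≈ 2.045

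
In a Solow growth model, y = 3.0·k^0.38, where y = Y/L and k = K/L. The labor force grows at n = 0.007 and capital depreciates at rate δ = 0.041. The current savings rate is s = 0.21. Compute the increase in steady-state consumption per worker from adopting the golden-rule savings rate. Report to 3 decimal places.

Δc ≈ 1.479

Capital per worker breaks even when investment replaces (n + δ)·k; here n + δ = 0.048.
Current steady state (s = 0.21): k* = (0.21·3.0/0.048)^(1/0.62) ≈ 63.5896, y* = 3.0·63.5896^0.38 ≈ 14.5348, c* = (1−0.21)·14.5348 ≈ 11.4825.
Golden rule sets MPK = n+δ: 0.38·3.0·k^(0.38−1) = 0.048, so k_gold = (0.38·3.0/0.048)^(1/0.62) ≈ 165.5054.
y_gold = 3.0·165.5054^0.38 ≈ 20.9060, c_gold = y_gold − 0.048·k_gold ≈ 12.9617.
Gain: Δc = 12.9617 − 11.4825 ≈ 1.4792.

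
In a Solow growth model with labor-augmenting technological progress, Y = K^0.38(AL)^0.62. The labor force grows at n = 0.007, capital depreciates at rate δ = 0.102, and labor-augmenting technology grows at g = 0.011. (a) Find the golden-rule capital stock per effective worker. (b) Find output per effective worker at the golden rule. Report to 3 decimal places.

Break-even investment rate: n + g + δ = 0.007 + 0.011 + 0.102 = 0.12.
Maximizing c = f(k) − (n+g+δ)·k gives f'(k) = n+g+δ, i.e. 0.38·k^(0.38−1) = 0.12, so k_gold = (0.38/0.12)^(1/0.62) ≈ 6.4183.
y_gold = 6.4183^0.38 ≈ 2.0268.

(a) k_gold ≈ 6.418; (b) y_gold ≈ 2.027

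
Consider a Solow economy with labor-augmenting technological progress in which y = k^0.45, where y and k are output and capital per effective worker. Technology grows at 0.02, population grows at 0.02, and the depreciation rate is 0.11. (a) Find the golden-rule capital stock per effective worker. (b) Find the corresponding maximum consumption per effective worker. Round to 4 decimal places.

(a) k_gold ≈ 7.3704; (b) c_gold ≈ 1.3512

Capital per effective worker breaks even when investment replaces (n + g + δ)·k; here n + g + δ = 0.15.
At the golden rule the marginal product of capital equals n+g+δ: 0.45·k^(0.45−1) = 0.15. Solving, k_gold = (0.45/0.15)^(1/0.55) ≈ 7.3704.
y_gold = 7.3704^0.45 ≈ 2.4568; c_gold = y_gold − 0.15·k_gold ≈ 1.3512.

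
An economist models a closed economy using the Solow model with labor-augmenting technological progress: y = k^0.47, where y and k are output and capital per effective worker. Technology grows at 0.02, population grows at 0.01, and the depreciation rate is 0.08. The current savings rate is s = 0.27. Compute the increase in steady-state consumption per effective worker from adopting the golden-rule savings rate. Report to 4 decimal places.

Δc ≈ 0.3026

Capital per effective worker breaks even when investment replaces (n + g + δ)·k; here n + g + δ = 0.11.
Current steady state (s = 0.27): k* = (0.27/0.11)^(1/0.53) ≈ 5.4425, y* = 5.4425^0.47 ≈ 2.2173, c* = (1−0.27)·2.2173 ≈ 1.6186.
Setting f'(k) = n+g+δ gives 0.47·k^(0.47−1) = 0.11, hence k_gold = (0.47/0.11)^(1/0.53) ≈ 15.4885.
y_gold = 15.4885^0.47 ≈ 3.6250, c_gold = y_gold − 0.11·k_gold ≈ 1.9212.
Gain: Δc = 1.9212 − 1.6186 ≈ 0.3026.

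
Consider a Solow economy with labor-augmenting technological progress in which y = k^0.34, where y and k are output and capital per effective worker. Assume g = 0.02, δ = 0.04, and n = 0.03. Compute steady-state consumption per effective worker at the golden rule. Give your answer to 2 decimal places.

c_gold ≈ 1.31

Capital per effective worker breaks even when investment replaces (n + g + δ)·k; here n + g + δ = 0.09.
Golden rule sets MPK = n+g+δ: 0.34·k^(0.34−1) = 0.09, so k_gold = (0.34/0.09)^(1/0.66) ≈ 7.4920.
y_gold = 7.4920^0.34 ≈ 1.9832.
c_gold = y_gold − (n+g+δ)·k_gold = 1.9832 − 0.09·7.4920 ≈ 1.3089.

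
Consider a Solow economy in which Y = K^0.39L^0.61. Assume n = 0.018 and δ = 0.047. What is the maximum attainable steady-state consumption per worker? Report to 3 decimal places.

The effective depreciation rate is n + δ = 0.018 + 0.047 = 0.065.
At the golden rule the marginal product of capital equals n+δ: 0.39·k^(0.39−1) = 0.065. Solving, k_gold = (0.39/0.065)^(1/0.61) ≈ 18.8650.
y_gold = 18.8650^0.39 ≈ 3.1442.
c_gold = y_gold − (n+δ)·k_gold = 3.1442 − 0.065·18.8650 ≈ 1.9179.

c_gold ≈ 1.918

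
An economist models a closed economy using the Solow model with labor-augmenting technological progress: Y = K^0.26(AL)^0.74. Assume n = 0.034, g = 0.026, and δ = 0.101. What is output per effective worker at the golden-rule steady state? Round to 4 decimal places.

Capital per effective worker breaks even when investment replaces (n + g + δ)·k; here n + g + δ = 0.161.
At the golden rule the marginal product of capital equals n+g+δ: 0.26·k^(0.26−1) = 0.161. Solving, k_gold = (0.26/0.161)^(1/0.74) ≈ 1.9111.
Output: y_gold = k_gold^0.26 = 1.9111^0.26 ≈ 1.1834.

y_gold ≈ 1.1834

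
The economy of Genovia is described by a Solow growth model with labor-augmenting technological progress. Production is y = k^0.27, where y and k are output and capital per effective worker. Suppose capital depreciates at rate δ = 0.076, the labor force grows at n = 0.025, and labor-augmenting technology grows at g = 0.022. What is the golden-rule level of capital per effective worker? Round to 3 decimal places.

Capital per effective worker breaks even when investment replaces (n + g + δ)·k; here n + g + δ = 0.123.
Golden rule sets MPK = n+g+δ: 0.27·k^(0.27−1) = 0.123, so k_gold = (0.27/0.123)^(1/0.73) ≈ 2.9360.

k_gold ≈ 2.936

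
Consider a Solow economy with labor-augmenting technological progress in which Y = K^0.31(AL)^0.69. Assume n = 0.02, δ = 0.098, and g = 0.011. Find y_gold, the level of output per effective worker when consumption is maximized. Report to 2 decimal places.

y_gold ≈ 1.48

n + g + δ = 0.02 + 0.011 + 0.098 = 0.129.
At the golden rule the marginal product of capital equals n+g+δ: 0.31·k^(0.31−1) = 0.129. Solving, k_gold = (0.31/0.129)^(1/0.69) ≈ 3.5632.
Output: y_gold = k_gold^0.31 = 3.5632^0.31 ≈ 1.4828.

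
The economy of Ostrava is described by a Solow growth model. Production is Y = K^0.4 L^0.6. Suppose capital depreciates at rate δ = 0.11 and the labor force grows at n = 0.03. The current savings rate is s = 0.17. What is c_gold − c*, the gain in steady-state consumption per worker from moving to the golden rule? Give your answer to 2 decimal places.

Δc ≈ 0.26

Capital per worker breaks even when investment replaces (n + δ)·k; here n + δ = 0.14.
Current steady state (s = 0.17): k* = (0.17/0.14)^(1/0.6) ≈ 1.3821, y* = 1.3821^0.4 ≈ 1.1382, c* = (1−0.17)·1.1382 ≈ 0.9447.
Golden rule sets MPK = n+δ: 0.4·k^(0.4−1) = 0.14, so k_gold = (0.4/0.14)^(1/0.6) ≈ 5.7529.
y_gold = 5.7529^0.4 ≈ 2.0135, c_gold = y_gold − 0.14·k_gold ≈ 1.2081.
Gain: Δc = 1.2081 − 0.9447 ≈ 0.2634.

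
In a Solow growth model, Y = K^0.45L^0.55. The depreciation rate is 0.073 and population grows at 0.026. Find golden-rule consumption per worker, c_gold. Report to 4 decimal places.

Capital per worker breaks even when investment replaces (n + δ)·k; here n + δ = 0.099.
Golden rule sets MPK = n+δ: 0.45·k^(0.45−1) = 0.099, so k_gold = (0.45/0.099)^(1/0.55) ≈ 15.6890.
y_gold = 15.6890^0.45 ≈ 3.4516.
c_gold = y_gold − (n+δ)·k_gold = 3.4516 − 0.099·15.6890 ≈ 1.8984.

c_gold ≈ 1.8984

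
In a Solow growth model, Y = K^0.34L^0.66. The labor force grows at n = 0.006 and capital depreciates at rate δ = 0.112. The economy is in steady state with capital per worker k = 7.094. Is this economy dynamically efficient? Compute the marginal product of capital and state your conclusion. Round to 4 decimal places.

dynamically inefficient; MPK ≈ 0.0933

Capital per worker breaks even when investment replaces (n + δ)·k; here n + δ = 0.118.
MPK = 0.34·k^(0.34−1) = 0.34·7.094^(-0.66) ≈ 0.0933.
MPK < 0.118, so the economy is dynamically inefficient (over-saving).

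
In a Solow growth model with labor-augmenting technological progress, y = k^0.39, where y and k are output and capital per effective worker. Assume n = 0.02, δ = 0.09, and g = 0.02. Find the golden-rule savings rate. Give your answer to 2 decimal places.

Break-even investment rate: n + g + δ = 0.02 + 0.02 + 0.09 = 0.13.
At the golden rule MPK = n+g+δ, and in any Cobb-Douglas steady state s = (n+g+δ)·k/y = MPK·k/y = capital's share 0.39.

s_gold = 0.39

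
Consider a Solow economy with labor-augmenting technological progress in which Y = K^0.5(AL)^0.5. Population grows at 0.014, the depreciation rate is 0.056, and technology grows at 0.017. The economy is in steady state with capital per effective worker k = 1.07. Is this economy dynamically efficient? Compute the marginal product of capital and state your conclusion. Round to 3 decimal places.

n + g + δ = 0.014 + 0.017 + 0.056 = 0.087.
MPK = 0.5·k^(0.5−1) = 0.5·1.07^(-0.5) ≈ 0.4834.
MPK > 0.087, so the economy is dynamically efficient (under-saving).

dynamically efficient; MPK ≈ 0.483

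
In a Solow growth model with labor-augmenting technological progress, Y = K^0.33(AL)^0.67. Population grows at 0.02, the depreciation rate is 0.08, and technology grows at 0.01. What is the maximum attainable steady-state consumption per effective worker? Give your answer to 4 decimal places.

c_gold ≈ 1.1510

Capital per effective worker breaks even when investment replaces (n + g + δ)·k; here n + g + δ = 0.11.
At the golden rule the marginal product of capital equals n+g+δ: 0.33·k^(0.33−1) = 0.11. Solving, k_gold = (0.33/0.11)^(1/0.67) ≈ 5.1537.
y_gold = 5.1537^0.33 ≈ 1.7179.
c_gold = y_gold − (n+g+δ)·k_gold = 1.7179 − 0.11·5.1537 ≈ 1.1510.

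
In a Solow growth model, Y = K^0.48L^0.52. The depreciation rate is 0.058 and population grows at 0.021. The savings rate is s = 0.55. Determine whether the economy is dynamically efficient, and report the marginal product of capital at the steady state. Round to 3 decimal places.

Break-even investment rate: n + δ = 0.021 + 0.058 = 0.079.
Steady-state k*: s·k^0.48 = 0.079·k gives k* = (0.55/0.079)^(1/0.52) ≈ 41.7489.
MPK = 0.48·41.7489^(-0.52) ≈ 0.0689.
MPK < n+δ = 0.079, so the economy is dynamically inefficient (over-saving).

dynamically inefficient; MPK ≈ 0.069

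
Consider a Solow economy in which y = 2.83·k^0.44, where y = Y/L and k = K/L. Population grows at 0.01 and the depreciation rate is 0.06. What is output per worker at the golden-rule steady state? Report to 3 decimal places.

The effective depreciation rate is n + δ = 0.01 + 0.06 = 0.07.
Golden rule sets MPK = n+δ: 0.44·2.83·k^(0.44−1) = 0.07, so k_gold = (0.44·2.83/0.07)^(1/0.56) ≈ 170.7634.
Output: y_gold = 2.83·k_gold^0.44 = 2.83·170.7634^0.44 ≈ 27.1669.

y_gold ≈ 27.167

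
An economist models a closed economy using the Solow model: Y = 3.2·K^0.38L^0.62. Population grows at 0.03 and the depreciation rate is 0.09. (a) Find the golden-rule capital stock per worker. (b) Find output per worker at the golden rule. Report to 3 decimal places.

(a) k_gold ≈ 41.897; (b) y_gold ≈ 13.231

n + δ = 0.03 + 0.09 = 0.12.
At the golden rule the marginal product of capital equals n+δ: 0.38·3.2·k^(0.38−1) = 0.12. Solving, k_gold = (0.38·3.2/0.12)^(1/0.62) ≈ 41.8968.
y_gold = 3.2·41.8968^0.38 ≈ 13.2306.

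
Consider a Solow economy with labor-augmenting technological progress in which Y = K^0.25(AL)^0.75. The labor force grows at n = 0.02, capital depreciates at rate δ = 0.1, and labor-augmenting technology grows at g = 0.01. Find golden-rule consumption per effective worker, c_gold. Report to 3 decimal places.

The effective depreciation rate is n + g + δ = 0.02 + 0.01 + 0.1 = 0.13.
Maximizing c = f(k) − (n+g+δ)·k gives f'(k) = n+g+δ, i.e. 0.25·k^(0.25−1) = 0.13, so k_gold = (0.25/0.13)^(1/0.75) ≈ 2.3915.
y_gold = 2.3915^0.25 ≈ 1.2436.
c_gold = y_gold − (n+g+δ)·k_gold = 1.2436 − 0.13·2.3915 ≈ 0.9327.

c_gold ≈ 0.933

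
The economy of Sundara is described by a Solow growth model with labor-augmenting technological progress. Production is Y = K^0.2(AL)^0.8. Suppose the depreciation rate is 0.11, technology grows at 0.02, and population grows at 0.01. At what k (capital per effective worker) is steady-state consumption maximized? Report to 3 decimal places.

k_gold ≈ 1.562

The effective depreciation rate is n + g + δ = 0.01 + 0.02 + 0.11 = 0.14.
Maximizing c = f(k) − (n+g+δ)·k gives f'(k) = n+g+δ, i.e. 0.2·k^(0.2−1) = 0.14, so k_gold = (0.2/0.14)^(1/0.8) ≈ 1.5618.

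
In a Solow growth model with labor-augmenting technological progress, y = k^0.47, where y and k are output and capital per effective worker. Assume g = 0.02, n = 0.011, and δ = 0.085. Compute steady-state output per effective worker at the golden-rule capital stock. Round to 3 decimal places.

Capital per effective worker breaks even when investment replaces (n + g + δ)·k; here n + g + δ = 0.116.
Golden rule sets MPK = n+g+δ: 0.47·k^(0.47−1) = 0.116, so k_gold = (0.47/0.116)^(1/0.53) ≈ 14.0117.
Output: y_gold = k_gold^0.47 = 14.0117^0.47 ≈ 3.4582.

y_gold ≈ 3.458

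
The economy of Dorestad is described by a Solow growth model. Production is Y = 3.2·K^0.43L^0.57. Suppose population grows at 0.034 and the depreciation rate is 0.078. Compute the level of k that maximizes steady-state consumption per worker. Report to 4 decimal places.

k_gold ≈ 81.5134

Break-even investment rate: n + δ = 0.034 + 0.078 = 0.112.
Golden rule sets MPK = n+δ: 0.43·3.2·k^(0.43−1) = 0.112, so k_gold = (0.43·3.2/0.112)^(1/0.57) ≈ 81.5134.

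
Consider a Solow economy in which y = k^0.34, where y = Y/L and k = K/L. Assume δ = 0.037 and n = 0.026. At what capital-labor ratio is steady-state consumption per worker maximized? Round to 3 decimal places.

n + δ = 0.026 + 0.037 = 0.063.
Golden rule sets MPK = n+δ: 0.34·k^(0.34−1) = 0.063, so k_gold = (0.34/0.063)^(1/0.66) ≈ 12.8618.

k_gold ≈ 12.862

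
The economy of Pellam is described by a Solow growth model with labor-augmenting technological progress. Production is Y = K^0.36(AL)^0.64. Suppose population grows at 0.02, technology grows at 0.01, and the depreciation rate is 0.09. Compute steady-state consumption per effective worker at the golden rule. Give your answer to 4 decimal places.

c_gold ≈ 1.1873

Capital per effective worker breaks even when investment replaces (n + g + δ)·k; here n + g + δ = 0.12.
Maximizing c = f(k) − (n+g+δ)·k gives f'(k) = n+g+δ, i.e. 0.36·k^(0.36−1) = 0.12, so k_gold = (0.36/0.12)^(1/0.64) ≈ 5.5655.
y_gold = 5.5655^0.36 ≈ 1.8552.
c_gold = y_gold − (n+g+δ)·k_gold = 1.8552 − 0.12·5.5655 ≈ 1.1873.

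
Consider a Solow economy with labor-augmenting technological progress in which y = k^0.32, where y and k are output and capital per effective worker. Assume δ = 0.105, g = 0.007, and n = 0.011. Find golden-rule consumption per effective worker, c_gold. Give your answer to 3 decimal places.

c_gold ≈ 1.066

The effective depreciation rate is n + g + δ = 0.011 + 0.007 + 0.105 = 0.123.
Golden rule sets MPK = n+g+δ: 0.32·k^(0.32−1) = 0.123, so k_gold = (0.32/0.123)^(1/0.68) ≈ 4.0799.
y_gold = 4.0799^0.32 ≈ 1.5682.
c_gold = y_gold − (n+g+δ)·k_gold = 1.5682 − 0.123·4.0799 ≈ 1.0664.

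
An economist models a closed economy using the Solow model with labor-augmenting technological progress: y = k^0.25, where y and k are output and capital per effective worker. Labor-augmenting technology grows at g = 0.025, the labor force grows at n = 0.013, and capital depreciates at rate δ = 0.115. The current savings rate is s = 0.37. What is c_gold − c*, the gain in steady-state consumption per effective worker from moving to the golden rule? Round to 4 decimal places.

Break-even investment rate: n + g + δ = 0.013 + 0.025 + 0.115 = 0.153.
Current steady state (s = 0.37): k* = (0.37/0.153)^(1/0.75) ≈ 3.2460, y* = 3.2460^0.25 ≈ 1.3423, c* = (1−0.37)·1.3423 ≈ 0.8456.
Golden rule sets MPK = n+g+δ: 0.25·k^(0.25−1) = 0.153, so k_gold = (0.25/0.153)^(1/0.75) ≈ 1.9246.
y_gold = 1.9246^0.25 ≈ 1.1778, c_gold = y_gold − 0.153·k_gold ≈ 0.8834.
Gain: Δc = 0.8834 − 0.8456 ≈ 0.0377.

Δc ≈ 0.0377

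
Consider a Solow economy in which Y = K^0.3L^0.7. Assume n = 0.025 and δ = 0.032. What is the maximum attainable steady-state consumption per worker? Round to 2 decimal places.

Capital per worker breaks even when investment replaces (n + δ)·k; here n + δ = 0.057.
Maximizing c = f(k) − (n+δ)·k gives f'(k) = n+δ, i.e. 0.3·k^(0.3−1) = 0.057, so k_gold = (0.3/0.057)^(1/0.7) ≈ 10.7239.
y_gold = 10.7239^0.3 ≈ 2.0375.
c_gold = y_gold − (n+δ)·k_gold = 2.0375 − 0.057·10.7239 ≈ 1.4263.

c_gold ≈ 1.43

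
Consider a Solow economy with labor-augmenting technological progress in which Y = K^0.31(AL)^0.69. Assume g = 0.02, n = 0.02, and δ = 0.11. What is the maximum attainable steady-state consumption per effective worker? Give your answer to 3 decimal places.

n + g + δ = 0.02 + 0.02 + 0.11 = 0.15.
At the golden rule the marginal product of capital equals n+g+δ: 0.31·k^(0.31−1) = 0.15. Solving, k_gold = (0.31/0.15)^(1/0.69) ≈ 2.8636.
y_gold = 2.8636^0.31 ≈ 1.3856.
c_gold = y_gold − (n+g+δ)·k_gold = 1.3856 − 0.15·2.8636 ≈ 0.9561.

c_gold ≈ 0.956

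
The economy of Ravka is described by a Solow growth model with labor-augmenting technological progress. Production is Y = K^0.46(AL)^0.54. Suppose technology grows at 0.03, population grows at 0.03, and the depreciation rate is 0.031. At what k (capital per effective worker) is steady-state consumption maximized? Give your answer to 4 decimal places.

The effective depreciation rate is n + g + δ = 0.03 + 0.03 + 0.031 = 0.091.
Golden rule sets MPK = n+g+δ: 0.46·k^(0.46−1) = 0.091, so k_gold = (0.46/0.091)^(1/0.54) ≈ 20.0992.

k_gold ≈ 20.0992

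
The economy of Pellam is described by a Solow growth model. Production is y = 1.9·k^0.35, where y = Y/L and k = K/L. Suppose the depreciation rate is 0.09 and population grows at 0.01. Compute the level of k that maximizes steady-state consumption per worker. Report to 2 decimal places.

n + δ = 0.01 + 0.09 = 0.1.
At the golden rule the marginal product of capital equals n+δ: 0.35·1.9·k^(0.35−1) = 0.1. Solving, k_gold = (0.35·1.9/0.1)^(1/0.65) ≈ 18.4450.

k_gold ≈ 18.45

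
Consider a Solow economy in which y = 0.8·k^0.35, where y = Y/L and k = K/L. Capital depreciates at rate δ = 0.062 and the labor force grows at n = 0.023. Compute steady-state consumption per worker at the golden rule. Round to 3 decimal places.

c_gold ≈ 0.988

The effective depreciation rate is n + δ = 0.023 + 0.062 = 0.085.
At the golden rule the marginal product of capital equals n+δ: 0.35·0.8·k^(0.35−1) = 0.085. Solving, k_gold = (0.35·0.8/0.085)^(1/0.65) ≈ 6.2592.
y_gold = 0.8·6.2592^0.35 ≈ 1.5201.
c_gold = y_gold − (n+δ)·k_gold = 1.5201 − 0.085·6.2592 ≈ 0.9881.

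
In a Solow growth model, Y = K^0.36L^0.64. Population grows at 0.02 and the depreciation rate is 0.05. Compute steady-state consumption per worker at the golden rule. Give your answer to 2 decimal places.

c_gold ≈ 1.61

n + δ = 0.02 + 0.05 = 0.07.
Golden rule sets MPK = n+δ: 0.36·k^(0.36−1) = 0.07, so k_gold = (0.36/0.07)^(1/0.64) ≈ 12.9198.
y_gold = 12.9198^0.36 ≈ 2.5122.
c_gold = y_gold − (n+δ)·k_gold = 2.5122 − 0.07·12.9198 ≈ 1.6078.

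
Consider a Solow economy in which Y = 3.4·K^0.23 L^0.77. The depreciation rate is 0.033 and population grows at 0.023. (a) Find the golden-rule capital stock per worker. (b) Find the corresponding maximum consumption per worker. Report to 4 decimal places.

(a) k_gold ≈ 30.6929; (b) c_gold ≈ 5.7542

Break-even investment rate: n + δ = 0.023 + 0.033 = 0.056.
Golden rule sets MPK = n+δ: 0.23·3.4·k^(0.23−1) = 0.056, so k_gold = (0.23·3.4/0.056)^(1/0.77) ≈ 30.6929.
y_gold = 3.4·30.6929^0.23 ≈ 7.4730; c_gold = y_gold − 0.056·k_gold ≈ 5.7542.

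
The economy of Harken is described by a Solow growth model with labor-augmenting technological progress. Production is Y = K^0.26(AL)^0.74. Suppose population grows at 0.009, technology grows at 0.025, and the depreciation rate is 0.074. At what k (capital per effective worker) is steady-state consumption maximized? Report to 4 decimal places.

k_gold ≈ 3.2780

n + g + δ = 0.009 + 0.025 + 0.074 = 0.108.
Maximizing c = f(k) − (n+g+δ)·k gives f'(k) = n+g+δ, i.e. 0.26·k^(0.26−1) = 0.108, so k_gold = (0.26/0.108)^(1/0.74) ≈ 3.2780.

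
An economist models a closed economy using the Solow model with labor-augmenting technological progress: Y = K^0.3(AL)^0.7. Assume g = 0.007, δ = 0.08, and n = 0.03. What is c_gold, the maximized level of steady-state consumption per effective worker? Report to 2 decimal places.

c_gold ≈ 1.05

n + g + δ = 0.03 + 0.007 + 0.08 = 0.117.
Golden rule sets MPK = n+g+δ: 0.3·k^(0.3−1) = 0.117, so k_gold = (0.3/0.117)^(1/0.7) ≈ 3.8388.
y_gold = 3.8388^0.3 ≈ 1.4971.
c_gold = y_gold − (n+g+δ)·k_gold = 1.4971 − 0.117·3.8388 ≈ 1.0480.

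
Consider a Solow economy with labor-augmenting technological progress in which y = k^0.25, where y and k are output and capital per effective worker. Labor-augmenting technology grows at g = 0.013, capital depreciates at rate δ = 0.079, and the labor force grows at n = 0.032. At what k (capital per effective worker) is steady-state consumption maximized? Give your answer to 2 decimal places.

n + g + δ = 0.032 + 0.013 + 0.079 = 0.124.
At the golden rule the marginal product of capital equals n+g+δ: 0.25·k^(0.25−1) = 0.124. Solving, k_gold = (0.25/0.124)^(1/0.75) ≈ 2.5470.

k_gold ≈ 2.55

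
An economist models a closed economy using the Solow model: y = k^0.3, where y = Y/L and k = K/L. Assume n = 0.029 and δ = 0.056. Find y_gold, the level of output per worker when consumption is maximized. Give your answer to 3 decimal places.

Break-even investment rate: n + δ = 0.029 + 0.056 = 0.085.
Setting f'(k) = n+δ gives 0.3·k^(0.3−1) = 0.085, hence k_gold = (0.3/0.085)^(1/0.7) ≈ 6.0594.
Output: y_gold = k_gold^0.3 = 6.0594^0.3 ≈ 1.7168.

y_gold ≈ 1.717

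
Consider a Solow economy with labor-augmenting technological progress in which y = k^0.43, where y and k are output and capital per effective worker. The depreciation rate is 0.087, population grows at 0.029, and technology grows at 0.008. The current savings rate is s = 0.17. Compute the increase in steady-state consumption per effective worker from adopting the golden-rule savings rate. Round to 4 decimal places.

n + g + δ = 0.029 + 0.008 + 0.087 = 0.124.
Current steady state (s = 0.17): k* = (0.17/0.124)^(1/0.57) ≈ 1.7394, y* = 1.7394^0.43 ≈ 1.2687, c* = (1−0.17)·1.2687 ≈ 1.0531.
Maximizing c = f(k) − (n+g+δ)·k gives f'(k) = n+g+δ, i.e. 0.43·k^(0.43−1) = 0.124, so k_gold = (0.43/0.124)^(1/0.57) ≈ 8.8603.
y_gold = 8.8603^0.43 ≈ 2.5551, c_gold = y_gold − 0.124·k_gold ≈ 1.4564.
Gain: Δc = 1.4564 − 1.0531 ≈ 0.4033.

Δc ≈ 0.4033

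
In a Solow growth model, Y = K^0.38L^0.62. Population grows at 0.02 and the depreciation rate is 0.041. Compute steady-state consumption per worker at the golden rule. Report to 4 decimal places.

Capital per worker breaks even when investment replaces (n + δ)·k; here n + δ = 0.061.
Setting f'(k) = n+δ gives 0.38·k^(0.38−1) = 0.061, hence k_gold = (0.38/0.061)^(1/0.62) ≈ 19.1151.
y_gold = 19.1151^0.38 ≈ 3.0685.
c_gold = y_gold − (n+δ)·k_gold = 3.0685 − 0.061·19.1151 ≈ 1.9025.

c_gold ≈ 1.9025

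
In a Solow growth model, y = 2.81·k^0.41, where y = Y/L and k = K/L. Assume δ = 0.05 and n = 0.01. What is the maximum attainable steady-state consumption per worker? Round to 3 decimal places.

The effective depreciation rate is n + δ = 0.01 + 0.05 = 0.06.
Setting f'(k) = n+δ gives 0.41·2.81·k^(0.41−1) = 0.06, hence k_gold = (0.41·2.81/0.06)^(1/0.59) ≈ 149.6755.
y_gold = 2.81·149.6755^0.41 ≈ 21.9037.
c_gold = y_gold − (n+δ)·k_gold = 21.9037 − 0.06·149.6755 ≈ 12.9232.

c_gold ≈ 12.923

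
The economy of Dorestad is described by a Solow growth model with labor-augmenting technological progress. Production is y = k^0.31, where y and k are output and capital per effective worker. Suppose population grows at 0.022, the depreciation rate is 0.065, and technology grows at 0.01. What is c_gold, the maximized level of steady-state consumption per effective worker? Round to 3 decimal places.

c_gold ≈ 1.163

Capital per effective worker breaks even when investment replaces (n + g + δ)·k; here n + g + δ = 0.097.
Maximizing c = f(k) − (n+g+δ)·k gives f'(k) = n+g+δ, i.e. 0.31·k^(0.31−1) = 0.097, so k_gold = (0.31/0.097)^(1/0.69) ≈ 5.3863.
y_gold = 5.3863^0.31 ≈ 1.6854.
c_gold = y_gold − (n+g+δ)·k_gold = 1.6854 − 0.097·5.3863 ≈ 1.1629.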